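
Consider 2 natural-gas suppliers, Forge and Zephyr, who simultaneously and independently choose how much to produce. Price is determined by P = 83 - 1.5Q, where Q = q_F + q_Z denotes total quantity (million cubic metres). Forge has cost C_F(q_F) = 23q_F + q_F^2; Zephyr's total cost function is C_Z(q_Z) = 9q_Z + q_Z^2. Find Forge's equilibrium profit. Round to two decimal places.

172.54

Forge's profit: π_F = (83 - 1.5Q)q_F - (23q_F + q_F²). Setting ∂π_F/∂q_F = 0: 60 - 5q_F - (3/2)(q_Z) = 0.
Zephyr's first-order condition: 74 - 5q_Z - (3/2)(q_F) = 0.
Best responses: q_F = (60 - (3/2)q_Z)/5, q_Z = (74 - (3/2)q_F)/5.
Solving the pair: q_F = 108/13, q_Z = 160/13.
Price P = 83 - (3/2)·(268/13) = 677/13.
Forge's profit: (677/13)·(108/13) - 23·(108/13) - (108/13)² = 172.5444.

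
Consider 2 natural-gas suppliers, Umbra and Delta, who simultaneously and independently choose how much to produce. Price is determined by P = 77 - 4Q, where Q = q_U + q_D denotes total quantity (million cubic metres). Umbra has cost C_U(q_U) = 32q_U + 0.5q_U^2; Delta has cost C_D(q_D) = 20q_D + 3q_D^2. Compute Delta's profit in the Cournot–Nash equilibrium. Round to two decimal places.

Umbra's profit: π_U = (77 - 4Q)q_U - (32q_U + (1/2)q_U²). Setting ∂π_U/∂q_U = 0: 45 - 9q_U - 4(q_D) = 0.
Delta's profit: π_D = (77 - 4Q)q_D - (20q_D + 3q_D²). Setting ∂π_D/∂q_D = 0: 57 - 14q_D - 4(q_U) = 0.
Rearranging gives the reaction functions q_U = (45 - 4q_D)/9 and q_D = (57 - 4q_U)/14.
Solving the pair: q_U = 201/55, q_D = 333/110.
Price P = 77 - 4·(147/22) = 553/11.
Delta's profit: (553/11)·(333/110) - 20·(333/110) - 3(333/110)² = 64.1507.

64.15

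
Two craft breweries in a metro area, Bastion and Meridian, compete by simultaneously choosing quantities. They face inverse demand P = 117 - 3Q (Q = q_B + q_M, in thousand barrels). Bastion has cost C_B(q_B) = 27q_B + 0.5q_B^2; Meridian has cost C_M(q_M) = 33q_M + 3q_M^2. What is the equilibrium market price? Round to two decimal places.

Bastion's profit: π_B = (117 - 3Q)q_B - (27q_B + (1/2)q_B²). Setting ∂π_B/∂q_B = 0: 90 - 7q_B - 3(q_M) = 0.
Meridian's first-order condition: 84 - 12q_M - 3(q_B) = 0.
Rearranging gives the reaction functions q_B = (90 - 3q_M)/7 and q_M = (84 - 3q_B)/12.
Substituting one into the other gives q_B = 276/25 and q_M = 106/25.
Total output Q = 382/25, so price P = 117 - 3·(382/25) = 1779/25.

71.16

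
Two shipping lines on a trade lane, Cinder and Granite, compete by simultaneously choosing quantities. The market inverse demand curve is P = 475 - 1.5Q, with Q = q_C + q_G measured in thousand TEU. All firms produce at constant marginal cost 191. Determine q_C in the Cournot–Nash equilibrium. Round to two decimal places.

A representative firm's profit is π_i = q_i(475 - 1.5Q) - 191q_i.
Setting ∂π_i/∂q_i = 0 with rivals' quantities fixed: 284 - 3q_i - (3/2)q_j = 0.
With identical firms every q_j equals q_i, so q_j = q_i and 284 = (9/2)q_i, giving q_i = 568/9.

63.11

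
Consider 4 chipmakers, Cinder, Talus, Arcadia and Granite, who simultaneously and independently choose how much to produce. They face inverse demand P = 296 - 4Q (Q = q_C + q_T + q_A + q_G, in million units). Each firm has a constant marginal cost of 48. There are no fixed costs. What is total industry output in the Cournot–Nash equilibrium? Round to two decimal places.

Each firm earns π_i = (296 - 4Q)q_i - 48q_i.
Setting ∂π_i/∂q_i = 0 with rivals' quantities fixed: 248 - 8q_i - 4·Σ_{j≠i} q_j = 0.
By symmetry each firm produces the same amount; substituting Σ_{j≠i} q_j = 3q_i yields q_i = 248/20 = 62/5.
Total output Q = 62/5 + 62/5 + 62/5 + 62/5 = 248/5.

49.60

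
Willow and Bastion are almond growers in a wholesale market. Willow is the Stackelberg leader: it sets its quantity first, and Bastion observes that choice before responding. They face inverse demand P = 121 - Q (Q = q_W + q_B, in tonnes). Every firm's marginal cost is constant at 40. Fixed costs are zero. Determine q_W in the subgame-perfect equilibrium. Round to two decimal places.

Solve by backward induction. Given q_W, the follower Bastion maximises π_B = (121 - q_W - q_B)q_B - 40q_B.
Follower FOC: 81 - q_W - 2q_B = 0, so q_B(q_W) = (81 - q_W)/2.
The leader anticipates this reaction. Substituting into P = 121 - Q gives P = 161/2 - (1/2)q_W, so π_W = (161/2 - (1/2)q_W)q_W - 40q_W.
The leader's first-order condition 81/2 - q_W = 0 yields q_W = 81/2.
Then q_B = (81 - 81/2)/2 = 81/4.

40.50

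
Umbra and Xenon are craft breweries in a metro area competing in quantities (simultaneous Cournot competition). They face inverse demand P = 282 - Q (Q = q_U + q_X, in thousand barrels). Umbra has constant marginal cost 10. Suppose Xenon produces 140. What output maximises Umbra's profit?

66

With the rival's output fixed at 140, Umbra's profit is π_U = (282 - 140 - q_U)q_U - (10q_U) = (142 - q_U)q_U - (10q_U).
∂π_U/∂q_U = 132 - 2q_U = 0, so q_U = 66.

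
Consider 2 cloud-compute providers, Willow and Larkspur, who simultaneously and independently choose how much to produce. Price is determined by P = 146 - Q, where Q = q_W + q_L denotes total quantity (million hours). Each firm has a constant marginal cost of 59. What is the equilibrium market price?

A representative firm's profit is π_i = q_i(146 - Q) - 59q_i.
Setting ∂π_i/∂q_i = 0 with rivals' quantities fixed: 87 - 2q_i - q_j = 0.
With identical firms every q_j equals q_i, so q_j = q_i and 87 = 3q_i, giving q_i = 29.
Total output Q = 58, so price P = 146 - 58 = 88.

88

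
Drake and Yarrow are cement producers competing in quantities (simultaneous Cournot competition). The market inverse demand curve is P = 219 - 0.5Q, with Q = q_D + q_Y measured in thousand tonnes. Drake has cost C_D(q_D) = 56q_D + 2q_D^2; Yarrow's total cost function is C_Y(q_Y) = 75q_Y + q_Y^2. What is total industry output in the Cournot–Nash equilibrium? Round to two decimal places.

71.56

Drake's profit: π_D = (219 - 0.5Q)q_D - (56q_D + 2q_D²). Setting ∂π_D/∂q_D = 0: 163 - 5q_D - (1/2)(q_Y) = 0.
Yarrow's first-order condition: 144 - 3q_Y - (1/2)(q_D) = 0.
So q_D = (163 - (1/2)q_Y)/5 and q_Y = (144 - (1/2)q_D)/3.
Solving the pair: q_D = 1668/59, q_Y = 43.2881.
Total output Q = 1668/59 + 43.2881 = 71.5593.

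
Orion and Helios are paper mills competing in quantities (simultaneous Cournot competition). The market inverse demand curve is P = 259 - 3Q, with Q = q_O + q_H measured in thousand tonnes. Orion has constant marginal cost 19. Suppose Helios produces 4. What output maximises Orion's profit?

With the rival's output fixed at 4, Orion's profit is π_O = (259 - 3·4 - 3q_O)q_O - (19q_O) = (247 - 3q_O)q_O - (19q_O).
∂π_O/∂q_O = 228 - 6q_O = 0, so q_O = 38.

38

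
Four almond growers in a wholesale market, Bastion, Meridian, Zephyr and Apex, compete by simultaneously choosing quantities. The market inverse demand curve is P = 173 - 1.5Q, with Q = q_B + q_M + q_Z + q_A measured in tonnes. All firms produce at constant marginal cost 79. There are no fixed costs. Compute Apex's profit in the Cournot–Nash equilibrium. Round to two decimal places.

A representative firm's profit is π_i = q_i(173 - 1.5Q) - 79q_i.
First-order condition (treating rivals' output as given): 94 - 3q_i - (3/2)·Σ_{j≠i} q_j = 0.
By symmetry each firm produces the same amount; substituting Σ_{j≠i} q_j = 3q_i yields q_i = 94/(15/2) = 188/15.
Price P = 173 - (3/2)·(752/15) = 489/5.
Apex's profit: (489/5 - 79)·(188/15) = 235.6267.

235.63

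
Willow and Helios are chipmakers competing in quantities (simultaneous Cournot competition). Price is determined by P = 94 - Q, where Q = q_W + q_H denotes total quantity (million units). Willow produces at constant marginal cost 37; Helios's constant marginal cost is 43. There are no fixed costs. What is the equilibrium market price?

Willow's profit: π_W = (94 - Q)q_W - (37q_W). Setting ∂π_W/∂q_W = 0: 57 - 2q_W - (q_H) = 0.
Helios's profit: π_H = (94 - Q)q_H - (43q_H). Setting ∂π_H/∂q_H = 0: 51 - 2q_H - (q_W) = 0.
So q_W = (57 - q_H)/2 and q_H = (51 - q_W)/2.
Solving the pair: q_W = 21, q_H = 15.
Total output Q = 36, so price P = 94 - 36 = 58.

58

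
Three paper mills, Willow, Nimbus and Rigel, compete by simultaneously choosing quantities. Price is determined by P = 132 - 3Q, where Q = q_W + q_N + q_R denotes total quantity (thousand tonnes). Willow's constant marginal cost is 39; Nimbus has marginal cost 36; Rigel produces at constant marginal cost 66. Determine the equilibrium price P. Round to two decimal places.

68.25

Willow's profit: π_W = (132 - 3Q)q_W - (39q_W). Setting ∂π_W/∂q_W = 0: 93 - 6q_W - 3(q_N + q_R) = 0.
Nimbus's first-order condition: 96 - 6q_N - 3(q_W + q_R) = 0.
Rigel's profit: π_R = (132 - 3Q)q_R - (66q_R). Setting ∂π_R/∂q_R = 0: 66 - 6q_R - 3(q_W + q_N) = 0.
Summing all 3 equations gives 255 − 12Q = 0, hence Q = 85/4.
Back-substituting: q_W = (93 − 255/4)/3 = 39/4, q_N = (96 − 255/4)/3 = 43/4, q_R = (66 − 255/4)/3 = 3/4.
Total output Q = 85/4, so price P = 132 - 3·(85/4) = 273/4.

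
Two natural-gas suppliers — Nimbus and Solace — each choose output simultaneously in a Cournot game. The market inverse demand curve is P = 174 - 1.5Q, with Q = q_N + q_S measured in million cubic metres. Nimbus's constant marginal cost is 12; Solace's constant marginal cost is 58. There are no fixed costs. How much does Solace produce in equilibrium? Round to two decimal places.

15.56

Nimbus's profit: π_N = (174 - 1.5Q)q_N - (12q_N). Setting ∂π_N/∂q_N = 0: 162 - 3q_N - (3/2)(q_S) = 0.
Solace's first-order condition: 116 - 3q_S - (3/2)(q_N) = 0.
Rearranging gives the reaction functions q_N = (162 - (3/2)q_S)/3 and q_S = (116 - (3/2)q_N)/3.
Solving the pair: q_N = 416/9, q_S = 140/9.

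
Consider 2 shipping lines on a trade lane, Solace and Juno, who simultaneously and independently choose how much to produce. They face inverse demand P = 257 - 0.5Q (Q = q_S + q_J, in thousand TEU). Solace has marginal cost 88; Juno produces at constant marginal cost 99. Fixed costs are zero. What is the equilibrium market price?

Solace's profit: π_S = (257 - 0.5Q)q_S - (88q_S). Setting ∂π_S/∂q_S = 0: 169 - q_S - (1/2)(q_J) = 0.
Juno's first-order condition: 158 - q_J - (1/2)(q_S) = 0.
Best responses: q_S = (169 - (1/2)q_J), q_J = (158 - (1/2)q_S).
Substituting one into the other gives q_S = 120 and q_J = 98.
Total output Q = 218, so price P = 257 - (1/2)·218 = 148.

148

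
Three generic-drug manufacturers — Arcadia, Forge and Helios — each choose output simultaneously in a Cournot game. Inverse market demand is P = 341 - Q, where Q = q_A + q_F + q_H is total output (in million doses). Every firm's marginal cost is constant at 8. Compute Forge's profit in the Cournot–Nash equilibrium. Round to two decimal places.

A representative firm's profit is π_i = q_i(341 - Q) - 8q_i.
First-order condition (treating rivals' output as given): 333 - 2q_i - Σ_{j≠i} q_j = 0.
With identical firms every q_j equals q_i, so Σ_{j≠i} q_j = 2q_i and 333 = 4q_i, giving q_i = 333/4.
Price P = 341 - 999/4 = 365/4.
Forge's profit: (365/4 - 8)·(333/4) = 6930.5625.

6930.56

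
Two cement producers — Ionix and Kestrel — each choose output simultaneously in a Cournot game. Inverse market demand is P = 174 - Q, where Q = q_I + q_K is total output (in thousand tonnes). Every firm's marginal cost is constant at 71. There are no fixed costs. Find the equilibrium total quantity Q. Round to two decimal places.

68.67

A representative firm's profit is π_i = q_i(174 - Q) - 71q_i.
Setting ∂π_i/∂q_i = 0 with rivals' quantities fixed: 103 - 2q_i - q_j = 0.
With identical firms every q_j equals q_i, so q_j = q_i and 103 = 3q_i, giving q_i = 103/3.
Total output Q = 103/3 + 103/3 = 206/3.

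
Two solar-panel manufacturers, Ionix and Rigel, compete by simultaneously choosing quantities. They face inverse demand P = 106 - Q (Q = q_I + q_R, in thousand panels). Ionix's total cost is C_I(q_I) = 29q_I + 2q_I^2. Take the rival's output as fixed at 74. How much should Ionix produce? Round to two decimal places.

0.50

With the rival's output fixed at 74, Ionix's profit is π_I = (106 - 74 - q_I)q_I - (29q_I + 2q_I²) = (32 - q_I)q_I - (29q_I + 2q_I²).
∂π_I/∂q_I = 3 - 6q_I = 0, so q_I = 1/2.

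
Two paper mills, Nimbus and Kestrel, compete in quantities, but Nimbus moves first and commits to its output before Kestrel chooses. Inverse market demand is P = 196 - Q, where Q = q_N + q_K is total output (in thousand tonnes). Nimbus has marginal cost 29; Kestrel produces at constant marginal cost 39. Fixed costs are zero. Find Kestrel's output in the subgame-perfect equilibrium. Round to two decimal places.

Solve by backward induction. Given q_N, the follower Kestrel maximises π_K = (196 - q_N - q_K)q_K - 39q_K.
Setting the follower's marginal profit to zero, 157 - q_N - 2q_K = 0, i.e. q_K = (157 - q_N)/2.
The leader anticipates this reaction. Substituting into P = 196 - Q gives P = 235/2 - (1/2)q_N, so π_N = (235/2 - (1/2)q_N)q_N - 29q_N.
The leader's first-order condition 177/2 - q_N = 0 yields q_N = 177/2.
Then q_K = (157 - 177/2)/2 = 137/4.

34.25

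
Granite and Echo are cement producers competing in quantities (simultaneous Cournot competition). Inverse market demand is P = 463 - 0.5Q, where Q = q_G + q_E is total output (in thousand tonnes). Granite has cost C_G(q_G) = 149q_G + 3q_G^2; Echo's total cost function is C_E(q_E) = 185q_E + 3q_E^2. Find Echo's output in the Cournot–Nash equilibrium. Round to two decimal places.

36.70

Granite's profit: π_G = (463 - 0.5Q)q_G - (149q_G + 3q_G²). Setting ∂π_G/∂q_G = 0: 314 - 7q_G - (1/2)(q_E) = 0.
Echo's profit: π_E = (463 - 0.5Q)q_E - (185q_E + 3q_E²). Setting ∂π_E/∂q_E = 0: 278 - 7q_E - (1/2)(q_G) = 0.
Rearranging gives the reaction functions q_G = (314 - (1/2)q_E)/7 and q_E = (278 - (1/2)q_G)/7.
Solving the pair: q_G = 42.2359, q_E = 36.6974.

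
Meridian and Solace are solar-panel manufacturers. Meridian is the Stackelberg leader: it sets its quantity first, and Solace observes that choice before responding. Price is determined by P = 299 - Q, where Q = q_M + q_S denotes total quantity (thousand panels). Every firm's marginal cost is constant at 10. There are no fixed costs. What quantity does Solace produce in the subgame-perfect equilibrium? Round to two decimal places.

The follower Solace best-responds to any q_M: π_S = (299 - Q)q_S - 10q_S.
Setting the follower's marginal profit to zero, 289 - q_M - 2q_S = 0, i.e. q_S = (289 - q_M)/2.
Meridian substitutes q_S(q_M) into its own profit: π_M = q_M(299 - q_M - (289 - q_M)/2) - 10q_M = (309/2 - (1/2)q_M)q_M - 10q_M.
Maximising: ∂π_M/∂q_M = 289/2 - q_M = 0, giving q_M = 289/2.
Then q_S = (289 - 289/2)/2 = 289/4.

72.25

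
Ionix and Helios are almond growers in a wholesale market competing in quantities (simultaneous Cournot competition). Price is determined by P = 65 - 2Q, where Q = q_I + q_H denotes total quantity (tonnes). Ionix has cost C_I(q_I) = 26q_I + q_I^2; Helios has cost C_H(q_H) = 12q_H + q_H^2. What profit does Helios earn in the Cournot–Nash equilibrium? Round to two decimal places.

Ionix's profit: π_I = (65 - 2Q)q_I - (26q_I + q_I²). Setting ∂π_I/∂q_I = 0: 39 - 6q_I - 2(q_H) = 0.
Helios's first-order condition: 53 - 6q_H - 2(q_I) = 0.
So q_I = (39 - 2q_H)/6 and q_H = (53 - 2q_I)/6.
Solving the pair: q_I = 4, q_H = 15/2.
Price P = 65 - 2·(23/2) = 42.
Helios's profit: 42·(15/2) - 12·(15/2) - (15/2)² = 675/4.

168.75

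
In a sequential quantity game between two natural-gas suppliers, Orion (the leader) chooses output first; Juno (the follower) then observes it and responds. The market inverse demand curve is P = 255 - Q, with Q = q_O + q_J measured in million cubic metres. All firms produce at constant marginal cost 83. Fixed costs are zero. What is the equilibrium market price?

126

Solve by backward induction. Given q_O, the follower Juno maximises π_J = (255 - q_O - q_J)q_J - 83q_J.
∂π_J/∂q_J = 172 - q_O - 2q_J = 0 gives the reaction function q_J = (172 - q_O)/2.
The leader anticipates this reaction. Substituting into P = 255 - Q gives P = 169 - (1/2)q_O, so π_O = (169 - (1/2)q_O)q_O - 83q_O.
Maximising: ∂π_O/∂q_O = 86 - q_O = 0, giving q_O = 86.
Then q_J = (172 - 86)/2 = 43.
Total output Q = 129, so price P = 255 - 129 = 126.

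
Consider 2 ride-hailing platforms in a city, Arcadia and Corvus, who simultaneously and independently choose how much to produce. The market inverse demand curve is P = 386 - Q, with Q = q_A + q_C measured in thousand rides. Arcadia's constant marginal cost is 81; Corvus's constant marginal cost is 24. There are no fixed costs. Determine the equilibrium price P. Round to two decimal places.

163.67

Arcadia's profit: π_A = (386 - Q)q_A - (81q_A). Setting ∂π_A/∂q_A = 0: 305 - 2q_A - (q_C) = 0.
Corvus's first-order condition: 362 - 2q_C - (q_A) = 0.
So q_A = (305 - q_C)/2 and q_C = (362 - q_A)/2.
Substituting one into the other gives q_A = 248/3 and q_C = 419/3.
Total output Q = 667/3, so price P = 386 - 667/3 = 491/3.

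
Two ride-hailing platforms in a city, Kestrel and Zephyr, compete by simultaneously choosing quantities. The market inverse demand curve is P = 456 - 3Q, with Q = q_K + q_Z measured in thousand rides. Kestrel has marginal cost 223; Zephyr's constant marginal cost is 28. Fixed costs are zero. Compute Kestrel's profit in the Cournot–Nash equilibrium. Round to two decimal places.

53.48

Kestrel's profit: π_K = (456 - 3Q)q_K - (223q_K). Setting ∂π_K/∂q_K = 0: 233 - 6q_K - 3(q_Z) = 0.
Zephyr's first-order condition: 428 - 6q_Z - 3(q_K) = 0.
Best responses: q_K = (233 - 3q_Z)/6, q_Z = (428 - 3q_K)/6.
Solving the pair: q_K = 38/9, q_Z = 623/9.
Price P = 456 - 3·(661/9) = 707/3.
Kestrel's profit: (707/3 - 223)·(38/9) = 1444/27.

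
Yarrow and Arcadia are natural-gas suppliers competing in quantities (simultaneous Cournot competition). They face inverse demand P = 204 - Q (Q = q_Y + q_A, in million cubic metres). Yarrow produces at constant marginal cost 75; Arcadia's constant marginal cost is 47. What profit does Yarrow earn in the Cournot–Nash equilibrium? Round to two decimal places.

Yarrow's profit: π_Y = (204 - Q)q_Y - (75q_Y). Setting ∂π_Y/∂q_Y = 0: 129 - 2q_Y - (q_A) = 0.
Arcadia's first-order condition: 157 - 2q_A - (q_Y) = 0.
Best responses: q_Y = (129 - q_A)/2, q_A = (157 - q_Y)/2.
Substituting one into the other gives q_Y = 101/3 and q_A = 185/3.
Price P = 204 - 286/3 = 326/3.
Yarrow's profit: (326/3 - 75)·(101/3) = 1133.4444.

1133.44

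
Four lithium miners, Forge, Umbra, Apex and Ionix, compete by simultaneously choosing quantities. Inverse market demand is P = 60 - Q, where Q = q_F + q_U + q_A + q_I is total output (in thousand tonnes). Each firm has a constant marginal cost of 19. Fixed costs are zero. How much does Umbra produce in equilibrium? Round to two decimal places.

Each firm earns π_i = (60 - Q)q_i - 19q_i.
Setting ∂π_i/∂q_i = 0 with rivals' quantities fixed: 41 - 2q_i - Σ_{j≠i} q_j = 0.
By symmetry each firm produces the same amount; substituting Σ_{j≠i} q_j = 3q_i yields q_i = 41/5.

8.20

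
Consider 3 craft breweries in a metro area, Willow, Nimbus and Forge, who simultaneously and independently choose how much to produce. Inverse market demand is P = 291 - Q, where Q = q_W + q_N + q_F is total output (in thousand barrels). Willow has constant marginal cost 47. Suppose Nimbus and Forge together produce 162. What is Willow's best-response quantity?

With rivals' combined output fixed at 162, Willow's profit is π_W = (291 - 162 - q_W)q_W - (47q_W) = (129 - q_W)q_W - (47q_W).
∂π_W/∂q_W = 82 - 2q_W = 0, so q_W = 41.

41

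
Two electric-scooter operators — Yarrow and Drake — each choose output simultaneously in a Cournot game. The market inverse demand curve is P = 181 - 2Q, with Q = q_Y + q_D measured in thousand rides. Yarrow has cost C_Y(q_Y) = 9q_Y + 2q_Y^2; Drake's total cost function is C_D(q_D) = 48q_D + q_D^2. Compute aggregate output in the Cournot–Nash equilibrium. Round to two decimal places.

33.77

Yarrow's profit: π_Y = (181 - 2Q)q_Y - (9q_Y + 2q_Y²). Setting ∂π_Y/∂q_Y = 0: 172 - 8q_Y - 2(q_D) = 0.
Drake's profit: π_D = (181 - 2Q)q_D - (48q_D + q_D²). Setting ∂π_D/∂q_D = 0: 133 - 6q_D - 2(q_Y) = 0.
So q_Y = (172 - 2q_D)/8 and q_D = (133 - 2q_Y)/6.
Substituting one into the other gives q_Y = 383/22 and q_D = 180/11.
Total output Q = 383/22 + 180/11 = 743/22.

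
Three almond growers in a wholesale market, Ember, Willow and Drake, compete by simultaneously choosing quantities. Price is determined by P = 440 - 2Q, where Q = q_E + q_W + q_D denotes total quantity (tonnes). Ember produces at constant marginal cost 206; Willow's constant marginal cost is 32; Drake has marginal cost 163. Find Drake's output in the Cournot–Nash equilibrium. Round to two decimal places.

Ember's profit: π_E = (440 - 2Q)q_E - (206q_E). Setting ∂π_E/∂q_E = 0: 234 - 4q_E - 2(q_W + q_D) = 0.
Willow's profit: π_W = (440 - 2Q)q_W - (32q_W). Setting ∂π_W/∂q_W = 0: 408 - 4q_W - 2(q_E + q_D) = 0.
Drake's first-order condition: 277 - 4q_D - 2(q_E + q_W) = 0.
Adding the 3 conditions: 919 − 4Q − 4Q = 0, i.e. Q = 919/8.
Back-substituting: q_E = (234 − 919/4)/2 = 17/8, q_W = (408 − 919/4)/2 = 713/8, q_D = (277 − 919/4)/2 = 189/8.

23.63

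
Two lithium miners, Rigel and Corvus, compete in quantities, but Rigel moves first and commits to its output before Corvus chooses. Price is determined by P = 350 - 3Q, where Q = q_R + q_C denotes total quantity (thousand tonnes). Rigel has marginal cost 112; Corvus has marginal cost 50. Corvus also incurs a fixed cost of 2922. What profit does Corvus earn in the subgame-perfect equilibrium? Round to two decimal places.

823.33

The follower Corvus best-responds to any q_R: π_C = (350 - 3Q)q_C - 50q_C.
Setting the follower's marginal profit to zero, 300 - 3q_R - 6q_C = 0, i.e. q_C = (300 - 3q_R)/6.
Rigel substitutes q_C(q_R) into its own profit: π_R = q_R(350 - 3q_R - (300 - 3q_R)/2) - 112q_R = (200 - (3/2)q_R)q_R - 112q_R.
Leader FOC: 88 - 3q_R = 0, so q_R = 88/3.
Then q_C = (300 - 3·(88/3))/6 = 106/3.
Price P = 350 - 3·(194/3) = 156.
Corvus's profit: (156 - 50)·(106/3) - 2922 = 823.3333.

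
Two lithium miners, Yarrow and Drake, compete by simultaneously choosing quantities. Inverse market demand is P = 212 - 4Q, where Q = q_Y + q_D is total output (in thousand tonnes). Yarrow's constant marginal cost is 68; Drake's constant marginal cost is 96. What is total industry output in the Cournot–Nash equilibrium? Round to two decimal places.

21.67

Yarrow's profit: π_Y = (212 - 4Q)q_Y - (68q_Y). Setting ∂π_Y/∂q_Y = 0: 144 - 8q_Y - 4(q_D) = 0.
Drake's first-order condition: 116 - 8q_D - 4(q_Y) = 0.
So q_Y = (144 - 4q_D)/8 and q_D = (116 - 4q_Y)/8.
Solving the pair: q_Y = 43/3, q_D = 22/3.
Total output Q = 43/3 + 22/3 = 65/3.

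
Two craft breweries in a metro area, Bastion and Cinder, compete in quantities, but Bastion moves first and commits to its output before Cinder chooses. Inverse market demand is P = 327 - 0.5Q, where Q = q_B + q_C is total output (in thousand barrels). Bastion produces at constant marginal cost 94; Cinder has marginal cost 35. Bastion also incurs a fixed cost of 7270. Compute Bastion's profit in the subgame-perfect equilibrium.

299

Solve by backward induction. Given q_B, the follower Cinder maximises π_C = (327 - (1/2)q_B - (1/2)q_C)q_C - 35q_C.
Follower FOC: 292 - (1/2)q_B - q_C = 0, so q_C(q_B) = (292 - (1/2)q_B).
Bastion substitutes q_C(q_B) into its own profit: π_B = q_B(327 - (1/2)q_B - (292 - (1/2)q_B)/2) - 94q_B = (181 - (1/4)q_B)q_B - 94q_B.
Leader FOC: 87 - (1/2)q_B = 0, so q_B = 174.
Then q_C = (292 - (1/2)·174) = 205.
Price P = 327 - (1/2)·379 = 275/2.
Bastion's profit: (275/2 - 94)·174 - 7270 = 299.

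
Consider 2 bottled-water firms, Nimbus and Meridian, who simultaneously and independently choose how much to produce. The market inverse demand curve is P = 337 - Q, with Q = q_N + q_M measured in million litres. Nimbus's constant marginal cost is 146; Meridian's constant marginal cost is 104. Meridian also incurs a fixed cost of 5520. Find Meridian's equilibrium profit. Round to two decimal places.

Nimbus's profit: π_N = (337 - Q)q_N - (146q_N). Setting ∂π_N/∂q_N = 0: 191 - 2q_N - (q_M) = 0.
Meridian's first-order condition: 233 - 2q_M - (q_N) = 0.
Best responses: q_N = (191 - q_M)/2, q_M = (233 - q_N)/2.
Solving the pair: q_N = 149/3, q_M = 275/3.
Price P = 337 - 424/3 = 587/3.
Meridian's profit: (587/3 - 104)·(275/3) - 5520 = 2882.7778.

2882.78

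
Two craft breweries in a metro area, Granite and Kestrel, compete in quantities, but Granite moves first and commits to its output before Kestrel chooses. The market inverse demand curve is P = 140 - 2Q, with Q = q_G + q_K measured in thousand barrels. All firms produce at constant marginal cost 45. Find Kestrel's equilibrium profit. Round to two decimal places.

282.03

The follower Kestrel best-responds to any q_G: π_K = (140 - 2Q)q_K - 45q_K.
Setting the follower's marginal profit to zero, 95 - 2q_G - 4q_K = 0, i.e. q_K = (95 - 2q_G)/4.
The leader anticipates this reaction. Substituting into P = 140 - 2Q gives P = 185/2 - q_G, so π_G = (185/2 - q_G)q_G - 45q_G.
The leader's first-order condition 95/2 - 2q_G = 0 yields q_G = 95/4.
Then q_K = (95 - 2·(95/4))/4 = 95/8.
Price P = 140 - 2·(285/8) = 275/4.
Kestrel's profit: (275/4 - 45)·(95/8) = 282.0313.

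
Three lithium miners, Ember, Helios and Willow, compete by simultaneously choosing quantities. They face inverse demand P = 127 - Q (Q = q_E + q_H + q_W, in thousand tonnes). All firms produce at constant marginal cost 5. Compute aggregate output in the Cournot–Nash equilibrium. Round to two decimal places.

A representative firm's profit is π_i = q_i(127 - Q) - 5q_i.
Setting ∂π_i/∂q_i = 0 with rivals' quantities fixed: 122 - 2q_i - Σ_{j≠i} q_j = 0.
By symmetry each firm produces the same amount; substituting Σ_{j≠i} q_j = 2q_i yields q_i = 122/4 = 61/2.
Total output Q = 61/2 + 61/2 + 61/2 = 183/2.

91.50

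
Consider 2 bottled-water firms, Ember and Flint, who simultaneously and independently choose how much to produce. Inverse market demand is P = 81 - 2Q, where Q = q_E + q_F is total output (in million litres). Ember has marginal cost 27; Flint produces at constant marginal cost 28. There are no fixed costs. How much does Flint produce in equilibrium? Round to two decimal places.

8.67

Ember's profit: π_E = (81 - 2Q)q_E - (27q_E). Setting ∂π_E/∂q_E = 0: 54 - 4q_E - 2(q_F) = 0.
Flint's first-order condition: 53 - 4q_F - 2(q_E) = 0.
So q_E = (54 - 2q_F)/4 and q_F = (53 - 2q_E)/4.
Substituting one into the other gives q_E = 55/6 and q_F = 26/3.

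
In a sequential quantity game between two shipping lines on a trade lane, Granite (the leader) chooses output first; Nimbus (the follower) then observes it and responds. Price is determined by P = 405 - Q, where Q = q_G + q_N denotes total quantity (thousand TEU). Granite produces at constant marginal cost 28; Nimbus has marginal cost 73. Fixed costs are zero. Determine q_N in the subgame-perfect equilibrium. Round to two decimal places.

60.50

Solve by backward induction. Given q_G, the follower Nimbus maximises π_N = (405 - q_G - q_N)q_N - 73q_N.
∂π_N/∂q_N = 332 - q_G - 2q_N = 0 gives the reaction function q_N = (332 - q_G)/2.
Granite substitutes q_N(q_G) into its own profit: π_G = q_G(405 - q_G - (332 - q_G)/2) - 28q_G = (239 - (1/2)q_G)q_G - 28q_G.
The leader's first-order condition 211 - q_G = 0 yields q_G = 211.
Then q_N = (332 - 211)/2 = 121/2.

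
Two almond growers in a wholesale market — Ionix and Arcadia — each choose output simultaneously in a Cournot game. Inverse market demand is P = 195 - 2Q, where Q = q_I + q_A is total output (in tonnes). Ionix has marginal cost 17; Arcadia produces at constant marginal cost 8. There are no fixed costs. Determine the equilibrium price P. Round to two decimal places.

Ionix's profit: π_I = (195 - 2Q)q_I - (17q_I). Setting ∂π_I/∂q_I = 0: 178 - 4q_I - 2(q_A) = 0.
Arcadia's first-order condition: 187 - 4q_A - 2(q_I) = 0.
Best responses: q_I = (178 - 2q_A)/4, q_A = (187 - 2q_I)/4.
Substituting one into the other gives q_I = 169/6 and q_A = 98/3.
Total output Q = 365/6, so price P = 195 - 2·(365/6) = 220/3.

73.33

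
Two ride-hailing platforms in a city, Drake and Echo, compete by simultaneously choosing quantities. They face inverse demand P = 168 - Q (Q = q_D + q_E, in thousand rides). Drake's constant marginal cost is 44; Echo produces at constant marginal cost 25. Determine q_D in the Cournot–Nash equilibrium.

Drake's profit: π_D = (168 - Q)q_D - (44q_D). Setting ∂π_D/∂q_D = 0: 124 - 2q_D - (q_E) = 0.
Echo's profit: π_E = (168 - Q)q_E - (25q_E). Setting ∂π_E/∂q_E = 0: 143 - 2q_E - (q_D) = 0.
So q_D = (124 - q_E)/2 and q_E = (143 - q_D)/2.
Solving the pair: q_D = 35, q_E = 54.

35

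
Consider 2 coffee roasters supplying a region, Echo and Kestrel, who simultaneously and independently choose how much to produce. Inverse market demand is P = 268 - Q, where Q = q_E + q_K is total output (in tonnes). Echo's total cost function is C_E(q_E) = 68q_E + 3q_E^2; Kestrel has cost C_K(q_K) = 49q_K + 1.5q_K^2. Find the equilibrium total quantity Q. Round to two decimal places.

Echo's profit: π_E = (268 - Q)q_E - (68q_E + 3q_E²). Setting ∂π_E/∂q_E = 0: 200 - 8q_E - (q_K) = 0.
Kestrel's profit: π_K = (268 - Q)q_K - (49q_K + (3/2)q_K²). Setting ∂π_K/∂q_K = 0: 219 - 5q_K - (q_E) = 0.
Best responses: q_E = (200 - q_K)/8, q_K = (219 - q_E)/5.
Solving the pair: q_E = 781/39, q_K = 1552/39.
Total output Q = 781/39 + 1552/39 = 59.8205.

59.82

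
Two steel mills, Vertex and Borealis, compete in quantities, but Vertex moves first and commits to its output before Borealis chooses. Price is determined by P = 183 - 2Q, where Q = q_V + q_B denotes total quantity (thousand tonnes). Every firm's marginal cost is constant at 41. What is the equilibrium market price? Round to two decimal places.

76.50

Solve by backward induction. Given q_V, the follower Borealis maximises π_B = (183 - 2q_V - 2q_B)q_B - 41q_B.
∂π_B/∂q_B = 142 - 2q_V - 4q_B = 0 gives the reaction function q_B = (142 - 2q_V)/4.
The leader anticipates this reaction. Substituting into P = 183 - 2Q gives P = 112 - q_V, so π_V = (112 - q_V)q_V - 41q_V.
Maximising: ∂π_V/∂q_V = 71 - 2q_V = 0, giving q_V = 71/2.
Then q_B = (142 - 2·(71/2))/4 = 71/4.
Total output Q = 213/4, so price P = 183 - 2·(213/4) = 153/2.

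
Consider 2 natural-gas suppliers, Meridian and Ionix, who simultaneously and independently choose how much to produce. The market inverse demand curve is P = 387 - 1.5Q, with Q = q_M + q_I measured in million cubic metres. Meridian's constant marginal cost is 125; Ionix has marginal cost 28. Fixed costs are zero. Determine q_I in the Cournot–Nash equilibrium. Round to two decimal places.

Meridian's profit: π_M = (387 - 1.5Q)q_M - (125q_M). Setting ∂π_M/∂q_M = 0: 262 - 3q_M - (3/2)(q_I) = 0.
Ionix's profit: π_I = (387 - 1.5Q)q_I - (28q_I). Setting ∂π_I/∂q_I = 0: 359 - 3q_I - (3/2)(q_M) = 0.
Best responses: q_M = (262 - (3/2)q_I)/3, q_I = (359 - (3/2)q_M)/3.
Solving the pair: q_M = 110/3, q_I = 304/3.

101.33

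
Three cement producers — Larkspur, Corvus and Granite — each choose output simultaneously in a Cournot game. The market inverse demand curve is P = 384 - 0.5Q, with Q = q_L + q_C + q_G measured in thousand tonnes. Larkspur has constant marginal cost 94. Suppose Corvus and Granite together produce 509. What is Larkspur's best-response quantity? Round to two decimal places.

With rivals' combined output fixed at 509, Larkspur's profit is π_L = (384 - (1/2)·509 - (1/2)q_L)q_L - (94q_L) = (259/2 - (1/2)q_L)q_L - (94q_L).
∂π_L/∂q_L = 71/2 - q_L = 0, so q_L = 71/2.

35.50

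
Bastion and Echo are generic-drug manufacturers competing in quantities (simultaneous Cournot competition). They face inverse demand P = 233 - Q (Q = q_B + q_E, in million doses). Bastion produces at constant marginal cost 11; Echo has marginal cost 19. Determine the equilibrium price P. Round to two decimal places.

87.67

Bastion's profit: π_B = (233 - Q)q_B - (11q_B). Setting ∂π_B/∂q_B = 0: 222 - 2q_B - (q_E) = 0.
Echo's first-order condition: 214 - 2q_E - (q_B) = 0.
So q_B = (222 - q_E)/2 and q_E = (214 - q_B)/2.
Substituting one into the other gives q_B = 230/3 and q_E = 206/3.
Total output Q = 436/3, so price P = 233 - 436/3 = 263/3.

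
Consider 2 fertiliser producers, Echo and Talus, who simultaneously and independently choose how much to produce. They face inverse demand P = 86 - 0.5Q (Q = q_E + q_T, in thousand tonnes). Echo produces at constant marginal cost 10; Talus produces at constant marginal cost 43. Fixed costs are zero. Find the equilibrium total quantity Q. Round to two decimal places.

79.33

Echo's profit: π_E = (86 - 0.5Q)q_E - (10q_E). Setting ∂π_E/∂q_E = 0: 76 - q_E - (1/2)(q_T) = 0.
Talus's profit: π_T = (86 - 0.5Q)q_T - (43q_T). Setting ∂π_T/∂q_T = 0: 43 - q_T - (1/2)(q_E) = 0.
So q_E = (76 - (1/2)q_T) and q_T = (43 - (1/2)q_E).
Solving the pair: q_E = 218/3, q_T = 20/3.
Total output Q = 218/3 + 20/3 = 238/3.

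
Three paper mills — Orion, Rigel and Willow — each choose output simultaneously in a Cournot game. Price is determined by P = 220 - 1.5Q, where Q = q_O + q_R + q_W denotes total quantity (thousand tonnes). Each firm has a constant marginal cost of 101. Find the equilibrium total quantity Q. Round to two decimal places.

59.50

Each firm earns π_i = (220 - 1.5Q)q_i - 101q_i.
First-order condition (treating rivals' output as given): 119 - 3q_i - (3/2)·Σ_{j≠i} q_j = 0.
With identical firms every q_j equals q_i, so Σ_{j≠i} q_j = 2q_i and 119 = 6q_i, giving q_i = 119/6.
Total output Q = 119/6 + 119/6 + 119/6 = 119/2.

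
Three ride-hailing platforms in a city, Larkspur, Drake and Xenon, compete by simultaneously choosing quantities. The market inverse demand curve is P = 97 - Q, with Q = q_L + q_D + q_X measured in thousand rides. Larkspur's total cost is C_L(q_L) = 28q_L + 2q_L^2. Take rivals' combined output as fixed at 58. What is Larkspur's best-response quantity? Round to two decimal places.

1.83

With rivals' combined output fixed at 58, Larkspur's profit is π_L = (97 - 58 - q_L)q_L - (28q_L + 2q_L²) = (39 - q_L)q_L - (28q_L + 2q_L²).
∂π_L/∂q_L = 11 - 6q_L = 0, so q_L = 11/6.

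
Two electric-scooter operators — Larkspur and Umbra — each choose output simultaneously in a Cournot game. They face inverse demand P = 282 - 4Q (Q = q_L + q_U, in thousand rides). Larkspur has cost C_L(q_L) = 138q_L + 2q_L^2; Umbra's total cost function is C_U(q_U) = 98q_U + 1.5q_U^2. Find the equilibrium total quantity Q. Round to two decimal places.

Larkspur's profit: π_L = (282 - 4Q)q_L - (138q_L + 2q_L²). Setting ∂π_L/∂q_L = 0: 144 - 12q_L - 4(q_U) = 0.
Umbra's profit: π_U = (282 - 4Q)q_U - (98q_U + (3/2)q_U²). Setting ∂π_U/∂q_U = 0: 184 - 11q_U - 4(q_L) = 0.
Best responses: q_L = (144 - 4q_U)/12, q_U = (184 - 4q_L)/11.
Substituting one into the other gives q_L = 212/29 and q_U = 408/29.
Total output Q = 212/29 + 408/29 = 620/29.

21.38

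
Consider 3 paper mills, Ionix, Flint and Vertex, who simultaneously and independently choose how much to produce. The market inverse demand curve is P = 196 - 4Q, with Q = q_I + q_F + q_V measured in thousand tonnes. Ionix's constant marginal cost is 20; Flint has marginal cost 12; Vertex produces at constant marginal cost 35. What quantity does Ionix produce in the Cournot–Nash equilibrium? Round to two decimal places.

Ionix's profit: π_I = (196 - 4Q)q_I - (20q_I). Setting ∂π_I/∂q_I = 0: 176 - 8q_I - 4(q_F + q_V) = 0.
Flint's first-order condition: 184 - 8q_F - 4(q_I + q_V) = 0.
Vertex's profit: π_V = (196 - 4Q)q_V - (35q_V). Setting ∂π_V/∂q_V = 0: 161 - 8q_V - 4(q_I + q_F) = 0.
Summing all 3 equations gives 521 − 16Q = 0, hence Q = 521/16.
Back-substituting: q_I = (176 − 521/4)/4 = 183/16, q_F = (184 − 521/4)/4 = 215/16, q_V = (161 − 521/4)/4 = 123/16.

11.44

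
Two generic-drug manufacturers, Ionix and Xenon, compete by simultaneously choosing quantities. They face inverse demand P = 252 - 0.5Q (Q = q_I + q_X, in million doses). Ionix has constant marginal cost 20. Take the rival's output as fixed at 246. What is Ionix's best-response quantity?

With the rival's output fixed at 246, Ionix's profit is π_I = (252 - (1/2)·246 - (1/2)q_I)q_I - (20q_I) = (129 - (1/2)q_I)q_I - (20q_I).
∂π_I/∂q_I = 109 - q_I = 0, so q_I = 109.

109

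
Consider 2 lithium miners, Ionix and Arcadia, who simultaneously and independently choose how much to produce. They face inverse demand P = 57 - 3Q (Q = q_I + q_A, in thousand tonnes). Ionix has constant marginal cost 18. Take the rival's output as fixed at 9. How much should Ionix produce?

With the rival's output fixed at 9, Ionix's profit is π_I = (57 - 3·9 - 3q_I)q_I - (18q_I) = (30 - 3q_I)q_I - (18q_I).
∂π_I/∂q_I = 12 - 6q_I = 0, so q_I = 2.

2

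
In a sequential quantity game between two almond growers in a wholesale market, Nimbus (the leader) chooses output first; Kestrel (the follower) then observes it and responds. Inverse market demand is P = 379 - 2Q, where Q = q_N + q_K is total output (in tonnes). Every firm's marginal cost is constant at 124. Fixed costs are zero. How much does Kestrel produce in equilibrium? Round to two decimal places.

31.88

The follower Kestrel best-responds to any q_N: π_K = (379 - 2Q)q_K - 124q_K.
Setting the follower's marginal profit to zero, 255 - 2q_N - 4q_K = 0, i.e. q_K = (255 - 2q_N)/4.
Nimbus substitutes q_K(q_N) into its own profit: π_N = q_N(379 - 2q_N - (255 - 2q_N)/2) - 124q_N = (503/2 - q_N)q_N - 124q_N.
The leader's first-order condition 255/2 - 2q_N = 0 yields q_N = 255/4.
Then q_K = (255 - 2·(255/4))/4 = 255/8.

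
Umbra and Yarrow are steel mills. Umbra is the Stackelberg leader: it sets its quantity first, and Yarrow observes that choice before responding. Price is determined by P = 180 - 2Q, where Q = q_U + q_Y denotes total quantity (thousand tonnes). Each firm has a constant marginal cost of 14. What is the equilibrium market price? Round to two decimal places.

The follower Yarrow best-responds to any q_U: π_Y = (180 - 2Q)q_Y - 14q_Y.
Follower FOC: 166 - 2q_U - 4q_Y = 0, so q_Y(q_U) = (166 - 2q_U)/4.
Umbra substitutes q_Y(q_U) into its own profit: π_U = q_U(180 - 2q_U - (166 - 2q_U)/2) - 14q_U = (97 - q_U)q_U - 14q_U.
Leader FOC: 83 - 2q_U = 0, so q_U = 83/2.
Then q_Y = (166 - 2·(83/2))/4 = 83/4.
Total output Q = 249/4, so price P = 180 - 2·(249/4) = 111/2.

55.50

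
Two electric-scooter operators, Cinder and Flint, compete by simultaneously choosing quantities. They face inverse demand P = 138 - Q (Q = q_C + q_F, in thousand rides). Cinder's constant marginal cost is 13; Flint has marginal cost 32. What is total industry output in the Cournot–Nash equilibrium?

Cinder's profit: π_C = (138 - Q)q_C - (13q_C). Setting ∂π_C/∂q_C = 0: 125 - 2q_C - (q_F) = 0.
Flint's profit: π_F = (138 - Q)q_F - (32q_F). Setting ∂π_F/∂q_F = 0: 106 - 2q_F - (q_C) = 0.
Rearranging gives the reaction functions q_C = (125 - q_F)/2 and q_F = (106 - q_C)/2.
Solving the pair: q_C = 48, q_F = 29.
Total output Q = 48 + 29 = 77.

77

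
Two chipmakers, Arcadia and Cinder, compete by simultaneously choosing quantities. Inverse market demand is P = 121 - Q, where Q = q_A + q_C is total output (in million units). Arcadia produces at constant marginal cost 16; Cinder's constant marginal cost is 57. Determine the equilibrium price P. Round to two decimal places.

Arcadia's profit: π_A = (121 - Q)q_A - (16q_A). Setting ∂π_A/∂q_A = 0: 105 - 2q_A - (q_C) = 0.
Cinder's profit: π_C = (121 - Q)q_C - (57q_C). Setting ∂π_C/∂q_C = 0: 64 - 2q_C - (q_A) = 0.
Rearranging gives the reaction functions q_A = (105 - q_C)/2 and q_C = (64 - q_A)/2.
Solving the pair: q_A = 146/3, q_C = 23/3.
Total output Q = 169/3, so price P = 121 - 169/3 = 194/3.

64.67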